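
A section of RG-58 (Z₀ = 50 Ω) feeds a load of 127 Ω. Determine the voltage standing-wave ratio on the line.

Γ = (127 − 50)/(127 + 50) = 0.435
VSWR = (1 + 0.435)/(1 − 0.435)

VSWR ≈ 2.54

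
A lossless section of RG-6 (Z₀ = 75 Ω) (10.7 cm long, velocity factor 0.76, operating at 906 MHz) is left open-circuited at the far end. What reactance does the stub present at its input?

λ = v/f = 0.76·c / 906 MHz = 0.252 m
βl = 2π·l/λ = 2π × 0.425 = 153°
tan(βl) = -0.508
For an open-circuited stub, Z_in = −jZ_0·cot(βl) = −jZ_0/tan(βl)

X_in ≈ 148 Ω (inductive)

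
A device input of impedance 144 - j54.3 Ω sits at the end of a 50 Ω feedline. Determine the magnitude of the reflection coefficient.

|Γ| ≈ 0.539

Γ = (Z_L − Z_0)/(Z_L + Z_0) = (94 − j54.3)/(194 − j54.3)
|Γ| = 109/201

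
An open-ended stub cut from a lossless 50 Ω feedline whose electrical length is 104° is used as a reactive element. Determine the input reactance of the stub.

tan(βl) = -4.01
For an open-ended stub, Z_in = −jZ_0·cot(βl) = −jZ_0/tan(βl)

X_in ≈ 12.5 Ω (inductive)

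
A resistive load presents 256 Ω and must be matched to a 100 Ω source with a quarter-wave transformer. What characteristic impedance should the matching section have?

Z_qwt = √(Z_0·R_L) = √(100 × 256) = √25600

Z_qwt ≈ 160 Ω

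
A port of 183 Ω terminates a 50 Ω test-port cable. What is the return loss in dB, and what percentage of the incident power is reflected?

RL ≈ 4.87 dB; 32.6% of incident power reflected

Γ = (183 − 50)/(183 + 50) = 0.571
RL = −20·log₁₀(0.571) = 4.87 dB
P_refl/P_inc = |Γ|² = 0.326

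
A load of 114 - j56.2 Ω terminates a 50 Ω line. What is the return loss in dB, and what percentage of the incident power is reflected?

RL ≈ 6.17 dB; 24.1% of incident power reflected

Γ = (64 − j56.2)/(164 − j56.2), |Γ| = 0.491
RL = −20·log₁₀(0.491) = 6.17 dB
P_refl/P_inc = |Γ|² = 0.241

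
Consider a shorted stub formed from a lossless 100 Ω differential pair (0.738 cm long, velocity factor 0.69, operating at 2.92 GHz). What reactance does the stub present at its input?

λ = v/f = 0.69·c / 2.92 GHz = 0.0709 m
βl = 2π·l/λ = 2π × 0.104 = 37.5°
tan(βl) = 0.767
For a shorted stub, Z_in = jZ_0·tan(βl)

X_in ≈ 76.7 Ω (inductive)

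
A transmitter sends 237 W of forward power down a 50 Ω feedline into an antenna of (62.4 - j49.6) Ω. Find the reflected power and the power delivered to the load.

|Γ| = |(12.4 − j49.6)/(112.4 − j49.6)| = 0.416
|Γ|² = 0.173
P_refl = |Γ|²·P_inc = 41 W, P_del = (1 − |Γ|²)·P_inc = 196 W

P_reflected ≈ 41 W; P_delivered ≈ 196 W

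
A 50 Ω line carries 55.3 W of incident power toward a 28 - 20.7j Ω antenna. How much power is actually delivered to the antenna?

|Γ| = |(-22 − j20.7)/(78 − j20.7)| = 0.374
|Γ|² = 0.14
P_refl = |Γ|²·P_inc = 7.75 W, P_del = (1 − |Γ|²)·P_inc = 47.6 W

P_delivered ≈ 47.6 W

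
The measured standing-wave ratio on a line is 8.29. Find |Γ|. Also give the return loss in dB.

|Γ| ≈ 0.785; return loss ≈ 2.11 dB

|Γ| = (S − 1)/(S + 1) = (8.29 − 1)/(8.29 + 1) = 7.29/9.29
RL = −20·log₁₀|Γ| = −20·log₁₀(0.785)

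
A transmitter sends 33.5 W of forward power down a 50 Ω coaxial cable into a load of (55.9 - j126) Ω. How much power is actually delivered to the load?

P_delivered ≈ 13.8 W

|Γ| = |(5.9 − j126)/(105.9 − j126)| = 0.766
|Γ|² = 0.587
P_refl = |Γ|²·P_inc = 19.7 W, P_del = (1 − |Γ|²)·P_inc = 13.8 W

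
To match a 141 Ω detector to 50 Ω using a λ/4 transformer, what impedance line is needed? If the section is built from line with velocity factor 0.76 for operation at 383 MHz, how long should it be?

Z_qwt ≈ 84 Ω; length ≈ 14.9 cm

Z_qwt = √(Z_0·R_L) = √(50 × 141) = √7050
λ = 0.76·c/f = 0.595 m, so l = λ/4 = 0.149 m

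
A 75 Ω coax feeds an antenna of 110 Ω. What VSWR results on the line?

VSWR ≈ 1.47

Γ = (110 − 75)/(110 + 75) = 0.189
VSWR = (1 + 0.189)/(1 − 0.189)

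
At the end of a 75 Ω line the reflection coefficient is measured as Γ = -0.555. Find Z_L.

Z_L ≈ 21.5 Ω

Z_L = Z_0·(1 + Γ)/(1 − Γ) = 75·(0.445)/(1.56)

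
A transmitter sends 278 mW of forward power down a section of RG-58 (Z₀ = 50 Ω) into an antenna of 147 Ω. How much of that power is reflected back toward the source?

P_reflected ≈ 67.4 mW

Γ = (147 − 50)/(147 + 50) = 0.492
|Γ|² = 0.242
P_refl = |Γ|²·P_inc = 67.4 mW, P_del = (1 − |Γ|²)·P_inc = 211 mW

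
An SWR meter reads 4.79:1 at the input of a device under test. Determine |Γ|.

|Γ| = (S − 1)/(S + 1) = (4.79 − 1)/(4.79 + 1) = 3.79/5.79

|Γ| ≈ 0.655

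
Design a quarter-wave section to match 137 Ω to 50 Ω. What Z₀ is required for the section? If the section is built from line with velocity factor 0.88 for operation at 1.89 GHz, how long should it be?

Z_qwt = √(Z_0·R_L) = √(50 × 137) = √6850
λ = 0.88·c/f = 0.14 m, so l = λ/4 = 0.0349 m

Z_qwt ≈ 82.8 Ω; length ≈ 3.49 cm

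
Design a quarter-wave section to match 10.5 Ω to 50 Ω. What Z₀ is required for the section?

Z_qwt = √(Z_0·R_L) = √(50 × 10.5) = √525

Z_qwt ≈ 22.9 Ω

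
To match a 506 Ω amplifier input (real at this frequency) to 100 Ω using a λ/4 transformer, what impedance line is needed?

Z_qwt = √(Z_0·R_L) = √(100 × 506) = √50600

Z_qwt ≈ 225 Ω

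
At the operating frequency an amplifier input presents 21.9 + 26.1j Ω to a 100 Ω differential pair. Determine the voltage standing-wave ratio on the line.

VSWR ≈ 4.89

Γ = (Z_L − Z_0)/(Z_L + Z_0) = (-78.1 + j26.1)/(121.9 + j26.1)
|Γ| = 82.3/125 = 0.661
VSWR = (1 + |Γ|)/(1 − |Γ|) = 1.66/0.339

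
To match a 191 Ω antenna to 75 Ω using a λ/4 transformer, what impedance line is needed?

Z_qwt = √(Z_0·R_L) = √(75 × 191) = √14320

Z_qwt ≈ 120 Ω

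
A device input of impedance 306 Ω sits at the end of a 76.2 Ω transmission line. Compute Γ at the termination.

Γ = (Z_L − Z_0)/(Z_L + Z_0) = (306 − 76.2)/(306 + 76.2) = 229.8/382.2

Γ = 0.601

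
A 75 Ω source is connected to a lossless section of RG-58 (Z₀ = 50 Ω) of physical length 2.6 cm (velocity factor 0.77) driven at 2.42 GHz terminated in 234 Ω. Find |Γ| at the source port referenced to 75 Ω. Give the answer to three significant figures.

|Γ| ≈ 0.748

λ = v/f = 0.77·c / 2.42 GHz = 0.0955 m
βl = 2π·l/λ = 2π × 0.272 = 98.1°
tan(βl) = -7.06
Z_in = Z_0·(Z_L + jZ_0·tanβl)/(Z_0 + jZ_L·tanβl) = 10.9 + j6.75 Ω
Γ_s = (Z_in − Z_s)/(Z_in + Z_s) = (-64.1 + j6.75)/(85.9 + j6.75), |Γ_s| = 0.748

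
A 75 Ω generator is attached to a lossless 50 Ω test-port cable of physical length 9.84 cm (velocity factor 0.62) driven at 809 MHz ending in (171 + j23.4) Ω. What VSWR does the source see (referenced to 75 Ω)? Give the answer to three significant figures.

VSWR ≈ 3.03

λ = v/f = 0.62·c / 809 MHz = 0.23 m
βl = 2π·l/λ = 2π × 0.428 = 154°
tan(βl) = -0.486
Z_in = Z_0·(Z_L + jZ_0·tanβl)/(Z_0 + jZ_L·tanβl) = 49.5 + j66.3 Ω
Γ_s = (Z_in − Z_s)/(Z_in + Z_s) = (-25.5 + j66.3)/(125 + j66.3), |Γ_s| = 0.504
VSWR = (1 + |Γ_s|)/(1 − |Γ_s|)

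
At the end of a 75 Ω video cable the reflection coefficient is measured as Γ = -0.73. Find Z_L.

Z_L ≈ 11.7 Ω

Z_L = Z_0·(1 + Γ)/(1 − Γ) = 75·(0.27)/(1.73)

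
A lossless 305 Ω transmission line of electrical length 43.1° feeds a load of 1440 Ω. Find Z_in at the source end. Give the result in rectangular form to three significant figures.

tan(βl) = tan(43.1°) = 0.936
Z_in = Z_0·(Z_L + jZ_0·tanβl)/(Z_0 + jZ_L·tanβl)
     = 305·(1440 + j285)/(305 + j1350)

Z_in ≈ 132 − j296 Ω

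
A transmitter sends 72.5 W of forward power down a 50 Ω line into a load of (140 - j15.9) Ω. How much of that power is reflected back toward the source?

|Γ| = |(90 − j15.9)/(190 − j15.9)| = 0.479
|Γ|² = 0.23
P_refl = |Γ|²·P_inc = 16.7 W, P_del = (1 − |Γ|²)·P_inc = 55.8 W

P_reflected ≈ 16.7 W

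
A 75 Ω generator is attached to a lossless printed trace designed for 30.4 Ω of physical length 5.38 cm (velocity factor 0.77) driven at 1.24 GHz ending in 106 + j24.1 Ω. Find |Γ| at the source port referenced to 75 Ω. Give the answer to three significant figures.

|Γ| ≈ 0.797

λ = v/f = 0.77·c / 1.24 GHz = 0.186 m
βl = 2π·l/λ = 2π × 0.289 = 104°
tan(βl) = -4.02
Z_in = Z_0·(Z_L + jZ_0·tanβl)/(Z_0 + jZ_L·tanβl) = 8.5 + j5.02 Ω
Γ_s = (Z_in − Z_s)/(Z_in + Z_s) = (-66.5 + j5.02)/(83.5 + j5.02), |Γ_s| = 0.797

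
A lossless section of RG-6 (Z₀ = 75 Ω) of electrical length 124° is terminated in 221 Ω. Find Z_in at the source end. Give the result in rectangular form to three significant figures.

tan(βl) = tan(124°) = -1.48
Z_in = Z_0·(Z_L + jZ_0·tanβl)/(Z_0 + jZ_L·tanβl)
     = 75·(221 − j111)/(75 − j328)

Z_in ≈ 35.2 + j42.5 Ω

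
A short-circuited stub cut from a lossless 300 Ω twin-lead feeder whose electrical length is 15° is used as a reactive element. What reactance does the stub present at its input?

X_in ≈ 80.4 Ω (inductive)

tan(βl) = 0.268
For a short-circuited stub, Z_in = jZ_0·tan(βl)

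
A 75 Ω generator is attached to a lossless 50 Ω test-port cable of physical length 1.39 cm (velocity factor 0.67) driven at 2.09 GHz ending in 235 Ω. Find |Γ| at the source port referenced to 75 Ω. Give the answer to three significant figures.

λ = v/f = 0.67·c / 2.09 GHz = 0.0962 m
βl = 2π·l/λ = 2π × 0.145 = 52°
tan(βl) = 1.28
Z_in = Z_0·(Z_L + jZ_0·tanβl)/(Z_0 + jZ_L·tanβl) = 16.7 − j36.3 Ω
Γ_s = (Z_in − Z_s)/(Z_in + Z_s) = (-58.3 − j36.3)/(91.7 − j36.3), |Γ_s| = 0.697

|Γ| ≈ 0.697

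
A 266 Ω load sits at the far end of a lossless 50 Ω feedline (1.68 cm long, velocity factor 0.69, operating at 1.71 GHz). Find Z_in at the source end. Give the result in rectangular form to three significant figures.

λ = v/f = 0.69·c / 1.71 GHz = 0.121 m
βl = 2π·l/λ = 2π × 0.139 = 50°
tan(βl) = tan(50°) = 1.19
Z_in = Z_0·(Z_L + jZ_0·tanβl)/(Z_0 + jZ_L·tanβl)
     = 50·(266 + j59.5)/(50 + j317)

Z_in ≈ 15.6 − j39.5 Ω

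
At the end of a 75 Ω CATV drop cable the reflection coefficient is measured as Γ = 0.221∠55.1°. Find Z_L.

Z_L = Z_0·(1 + Γ)/(1 − Γ) = 75·(1.13 + j0.181)/(0.874 − j0.181)

Z_L ≈ 89.6 + j34.2 Ω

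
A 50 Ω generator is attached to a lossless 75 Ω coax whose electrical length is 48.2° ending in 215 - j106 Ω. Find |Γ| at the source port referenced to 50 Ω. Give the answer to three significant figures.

|Γ| ≈ 0.544

tan(βl) = 1.12
Z_in = Z_0·(Z_L + jZ_0·tanβl)/(Z_0 + jZ_L·tanβl) = 28.6 − j44.1 Ω
Γ_s = (Z_in − Z_s)/(Z_in + Z_s) = (-21.4 − j44.1)/(78.6 − j44.1), |Γ_s| = 0.544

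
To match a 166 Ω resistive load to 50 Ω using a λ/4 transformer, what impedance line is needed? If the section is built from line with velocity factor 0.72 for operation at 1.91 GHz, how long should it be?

Z_qwt = √(Z_0·R_L) = √(50 × 166) = √8300
λ = 0.72·c/f = 0.113 m, so l = λ/4 = 0.0283 m

Z_qwt ≈ 91.1 Ω; length ≈ 2.83 cm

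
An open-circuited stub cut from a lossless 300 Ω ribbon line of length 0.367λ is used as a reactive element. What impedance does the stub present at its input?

Z_in ≈ +j271 Ω

βl = 2π × 0.367 = 132°
tan(βl) = -1.11
For an open-circuited stub, Z_in = −jZ_0·cot(βl) = −jZ_0/tan(βl)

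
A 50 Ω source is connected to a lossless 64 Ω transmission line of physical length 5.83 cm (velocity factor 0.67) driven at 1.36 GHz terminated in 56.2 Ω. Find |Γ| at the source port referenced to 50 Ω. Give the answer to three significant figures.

|Γ| ≈ 0.124

λ = v/f = 0.67·c / 1.36 GHz = 0.148 m
βl = 2π·l/λ = 2π × 0.394 = 142°
tan(βl) = -0.781
Z_in = Z_0·(Z_L + jZ_0·tanβl)/(Z_0 + jZ_L·tanβl) = 61.5 − j7.78 Ω
Γ_s = (Z_in − Z_s)/(Z_in + Z_s) = (11.5 − j7.78)/(112 − j7.78), |Γ_s| = 0.124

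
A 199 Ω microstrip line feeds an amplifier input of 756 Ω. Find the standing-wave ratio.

Γ = (756 − 199)/(756 + 199) = 0.583
VSWR = (1 + 0.583)/(1 − 0.583)

VSWR ≈ 3.8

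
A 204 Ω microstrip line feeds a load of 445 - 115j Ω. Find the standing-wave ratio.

VSWR ≈ 2.36

Γ = (Z_L − Z_0)/(Z_L + Z_0) = (241 − j115)/(649 − j115)
|Γ| = 267/659 = 0.405
VSWR = (1 + |Γ|)/(1 − |Γ|) = 1.41/0.595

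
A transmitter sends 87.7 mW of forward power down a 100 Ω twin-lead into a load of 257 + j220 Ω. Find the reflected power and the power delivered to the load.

P_reflected ≈ 36.4 mW; P_delivered ≈ 51.3 mW

|Γ| = |(157 + j220)/(357 + j220)| = 0.645
|Γ|² = 0.415
P_refl = |Γ|²·P_inc = 36.4 mW, P_del = (1 − |Γ|²)·P_inc = 51.3 mW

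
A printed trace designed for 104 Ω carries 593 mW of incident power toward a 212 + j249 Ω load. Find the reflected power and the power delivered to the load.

P_reflected ≈ 270 mW; P_delivered ≈ 323 mW

|Γ| = |(108 + j249)/(316 + j249)| = 0.675
|Γ|² = 0.455
P_refl = |Γ|²·P_inc = 270 mW, P_del = (1 − |Γ|²)·P_inc = 323 mW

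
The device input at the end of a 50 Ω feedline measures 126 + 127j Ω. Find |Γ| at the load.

|Γ| ≈ 0.682

Γ = (Z_L − Z_0)/(Z_L + Z_0) = (76 + j127)/(176 + j127)
|Γ| = 148/217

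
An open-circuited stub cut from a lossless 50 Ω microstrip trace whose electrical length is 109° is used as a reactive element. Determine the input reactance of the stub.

tan(βl) = -2.9
For an open-circuited stub, Z_in = −jZ_0·cot(βl) = −jZ_0/tan(βl)

X_in ≈ 17.2 Ω (inductive)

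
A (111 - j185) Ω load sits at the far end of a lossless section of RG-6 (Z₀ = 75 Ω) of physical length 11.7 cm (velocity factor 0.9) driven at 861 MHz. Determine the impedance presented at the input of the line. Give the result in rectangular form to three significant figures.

Z_in ≈ 49.2 + j123 Ω

λ = v/f = 0.9·c / 861 MHz = 0.314 m
βl = 2π·l/λ = 2π × 0.373 = 134°
tan(βl) = tan(134°) = -1.02
Z_in = Z_0·(Z_L + jZ_0·tanβl)/(Z_0 + jZ_L·tanβl)
     = 75·(111 − j262)/(-114 − j114)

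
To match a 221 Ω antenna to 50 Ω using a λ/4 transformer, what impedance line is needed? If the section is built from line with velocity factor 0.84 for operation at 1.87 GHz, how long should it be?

Z_qwt ≈ 105 Ω; length ≈ 3.37 cm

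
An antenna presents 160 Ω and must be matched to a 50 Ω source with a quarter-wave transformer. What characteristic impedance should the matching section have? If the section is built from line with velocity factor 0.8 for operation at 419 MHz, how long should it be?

Z_qwt ≈ 89.4 Ω; length ≈ 14.3 cm

Z_qwt = √(Z_0·R_L) = √(50 × 160) = √8000
λ = 0.8·c/f = 0.573 m, so l = λ/4 = 0.143 m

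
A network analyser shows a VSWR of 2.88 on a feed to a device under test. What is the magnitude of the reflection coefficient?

|Γ| = (S − 1)/(S + 1) = (2.88 − 1)/(2.88 + 1) = 1.88/3.88

|Γ| ≈ 0.485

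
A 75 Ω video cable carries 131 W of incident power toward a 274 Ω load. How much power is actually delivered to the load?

P_delivered ≈ 88.4 W

Γ = (274 − 75)/(274 + 75) = 0.57
|Γ|² = 0.325
P_refl = |Γ|²·P_inc = 42.6 W, P_del = (1 − |Γ|²)·P_inc = 88.4 W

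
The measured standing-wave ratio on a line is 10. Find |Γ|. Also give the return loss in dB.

|Γ| ≈ 0.818; return loss ≈ 1.74 dB

|Γ| = (S − 1)/(S + 1) = (10 − 1)/(10 + 1) = 9/11
RL = −20·log₁₀|Γ| = −20·log₁₀(0.818)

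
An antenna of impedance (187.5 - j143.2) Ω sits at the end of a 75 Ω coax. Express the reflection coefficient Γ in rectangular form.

Γ ≈ 0.56 − j0.24

Γ = (Z_L − Z_0)/(Z_L + Z_0) = (112.5 − j143.2)/(262.5 − j143.2)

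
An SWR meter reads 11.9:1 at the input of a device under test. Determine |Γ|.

|Γ| = (S − 1)/(S + 1) = (11.9 − 1)/(11.9 + 1) = 10.9/12.9

|Γ| ≈ 0.845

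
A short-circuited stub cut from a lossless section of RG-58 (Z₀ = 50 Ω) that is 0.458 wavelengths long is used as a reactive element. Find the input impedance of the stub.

Z_in ≈ −j13.5 Ω

βl = 2π × 0.458 = 165°
tan(βl) = -0.27
For a short-circuited stub, Z_in = jZ_0·tan(βl)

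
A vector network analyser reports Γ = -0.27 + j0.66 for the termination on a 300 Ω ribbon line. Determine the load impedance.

Z_L ≈ 72 + j193 Ω

Z_L = Z_0·(1 + Γ)/(1 − Γ) = 300·(0.73 + j0.66)/(1.27 − j0.66)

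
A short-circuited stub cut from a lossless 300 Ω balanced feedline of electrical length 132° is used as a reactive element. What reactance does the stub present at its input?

tan(βl) = -1.11
For a short-circuited stub, Z_in = jZ_0·tan(βl)

X_in ≈ -333 Ω (capacitive)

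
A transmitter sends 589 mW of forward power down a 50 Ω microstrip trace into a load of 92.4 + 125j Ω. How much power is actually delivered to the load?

P_delivered ≈ 303 mW

|Γ| = |(42.4 + j125)/(142.4 + j125)| = 0.697
|Γ|² = 0.485
P_refl = |Γ|²·P_inc = 286 mW, P_del = (1 − |Γ|²)·P_inc = 303 mW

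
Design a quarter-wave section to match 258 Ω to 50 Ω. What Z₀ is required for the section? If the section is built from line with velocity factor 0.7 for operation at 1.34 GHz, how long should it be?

Z_qwt = √(Z_0·R_L) = √(50 × 258) = √12900
λ = 0.7·c/f = 0.157 m, so l = λ/4 = 0.0392 m

Z_qwt ≈ 114 Ω; length ≈ 3.92 cm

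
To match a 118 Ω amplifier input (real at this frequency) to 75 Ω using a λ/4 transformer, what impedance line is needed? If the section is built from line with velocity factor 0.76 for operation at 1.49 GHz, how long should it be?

Z_qwt ≈ 94.1 Ω; length ≈ 3.83 cm

Z_qwt = √(Z_0·R_L) = √(75 × 118) = √8850
λ = 0.76·c/f = 0.153 m, so l = λ/4 = 0.0383 m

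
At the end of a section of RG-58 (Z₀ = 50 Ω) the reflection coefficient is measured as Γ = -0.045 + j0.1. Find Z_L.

Z_L ≈ 44.8 + j9.07 Ω

Z_L = Z_0·(1 + Γ)/(1 − Γ) = 50·(0.955 + j0.1)/(1.04 − j0.1)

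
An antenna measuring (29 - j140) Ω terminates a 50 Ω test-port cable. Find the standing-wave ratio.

VSWR ≈ 15.8

Γ = (Z_L − Z_0)/(Z_L + Z_0) = (-21 − j140)/(79 − j140)
|Γ| = 142/161 = 0.881
VSWR = (1 + |Γ|)/(1 − |Γ|) = 1.88/0.119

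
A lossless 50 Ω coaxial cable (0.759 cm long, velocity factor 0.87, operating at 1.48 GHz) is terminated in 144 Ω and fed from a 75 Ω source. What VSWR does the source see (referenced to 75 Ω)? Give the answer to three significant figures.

VSWR ≈ 2.12

λ = v/f = 0.87·c / 1.48 GHz = 0.176 m
βl = 2π·l/λ = 2π × 0.043 = 15.5°
tan(βl) = 0.277
Z_in = Z_0·(Z_L + jZ_0·tanβl)/(Z_0 + jZ_L·tanβl) = 94.7 − j61.7 Ω
Γ_s = (Z_in − Z_s)/(Z_in + Z_s) = (19.7 − j61.7)/(170 − j61.7), |Γ_s| = 0.359
VSWR = (1 + |Γ_s|)/(1 − |Γ_s|)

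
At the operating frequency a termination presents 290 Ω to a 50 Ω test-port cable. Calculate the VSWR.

For a purely resistive load, VSWR = R_L/Z_0 or Z_0/R_L (whichever > 1) = 290/50

VSWR ≈ 5.8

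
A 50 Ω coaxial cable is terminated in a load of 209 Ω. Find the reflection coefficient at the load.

Γ = (Z_L − Z_0)/(Z_L + Z_0) = (209 − 50)/(209 + 50) = 159/259

Γ = 0.614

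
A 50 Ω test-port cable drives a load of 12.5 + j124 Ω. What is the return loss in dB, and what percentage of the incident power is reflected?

Γ = (-37.5 + j124)/(62.5 + j124), |Γ| = 0.933
RL = −20·log₁₀(0.933) = 0.603 dB
P_refl/P_inc = |Γ|² = 0.87

RL ≈ 0.603 dB; 87% of incident power reflected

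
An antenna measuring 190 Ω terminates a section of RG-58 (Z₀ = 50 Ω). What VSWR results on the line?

Γ = (190 − 50)/(190 + 50) = 0.583
VSWR = (1 + 0.583)/(1 − 0.583)

VSWR ≈ 3.8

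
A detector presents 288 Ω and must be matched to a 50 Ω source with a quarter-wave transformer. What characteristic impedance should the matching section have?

Z_qwt = √(Z_0·R_L) = √(50 × 288) = √14400

Z_qwt ≈ 120 Ω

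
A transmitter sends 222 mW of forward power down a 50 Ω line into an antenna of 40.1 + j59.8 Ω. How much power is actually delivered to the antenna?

|Γ| = |(-9.9 + j59.8)/(90.1 + j59.8)| = 0.561
|Γ|² = 0.314
P_refl = |Γ|²·P_inc = 69.7 mW, P_del = (1 − |Γ|²)·P_inc = 152 mW

P_delivered ≈ 152 mW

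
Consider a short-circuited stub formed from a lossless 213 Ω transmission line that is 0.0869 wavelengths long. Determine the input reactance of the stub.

X_in ≈ 129 Ω (inductive)

βl = 2π × 0.0869 = 31.3°
tan(βl) = 0.608
For a short-circuited stub, Z_in = jZ_0·tan(βl)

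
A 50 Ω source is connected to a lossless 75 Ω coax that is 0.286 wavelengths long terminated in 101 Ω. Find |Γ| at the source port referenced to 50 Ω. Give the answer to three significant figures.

|Γ| ≈ 0.0957

βl = 2π × 0.286 = 103°
tan(βl) = -4.35
Z_in = Z_0·(Z_L + jZ_0·tanβl)/(Z_0 + jZ_L·tanβl) = 57 + j7.52 Ω
Γ_s = (Z_in − Z_s)/(Z_in + Z_s) = (6.98 + j7.52)/(107 + j7.52), |Γ_s| = 0.0957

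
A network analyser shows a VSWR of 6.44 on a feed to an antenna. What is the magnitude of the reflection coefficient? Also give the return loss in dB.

|Γ| ≈ 0.731; return loss ≈ 2.72 dB

|Γ| = (S − 1)/(S + 1) = (6.44 − 1)/(6.44 + 1) = 5.44/7.44
RL = −20·log₁₀|Γ| = −20·log₁₀(0.731)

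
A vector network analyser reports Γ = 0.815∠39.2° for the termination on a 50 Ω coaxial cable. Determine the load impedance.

Z_L = Z_0·(1 + Γ)/(1 − Γ) = 50·(1.63 + j0.515)/(0.368 − j0.515)

Z_L ≈ 41.9 + j128 Ω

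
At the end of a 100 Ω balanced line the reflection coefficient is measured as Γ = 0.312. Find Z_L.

Z_L ≈ 191 Ω

Z_L = Z_0·(1 + Γ)/(1 − Γ) = 100·(1.31)/(0.688)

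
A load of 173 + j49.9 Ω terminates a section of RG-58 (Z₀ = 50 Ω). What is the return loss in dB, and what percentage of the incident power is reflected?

RL ≈ 4.72 dB; 33.7% of incident power reflected

Γ = (123 + j49.9)/(223 + j49.9), |Γ| = 0.581
RL = −20·log₁₀(0.581) = 4.72 dB
P_refl/P_inc = |Γ|² = 0.337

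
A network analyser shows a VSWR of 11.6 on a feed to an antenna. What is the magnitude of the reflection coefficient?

|Γ| ≈ 0.841

|Γ| = (S − 1)/(S + 1) = (11.6 − 1)/(11.6 + 1) = 10.6/12.6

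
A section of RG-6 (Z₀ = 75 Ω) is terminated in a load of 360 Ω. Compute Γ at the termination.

Γ = (Z_L − Z_0)/(Z_L + Z_0) = (360 − 75)/(360 + 75) = 285/435

Γ = 0.655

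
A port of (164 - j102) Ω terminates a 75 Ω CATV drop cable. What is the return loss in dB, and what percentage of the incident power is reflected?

Γ = (89 − j102)/(239 − j102), |Γ| = 0.521
RL = −20·log₁₀(0.521) = 5.66 dB
P_refl/P_inc = |Γ|² = 0.271

RL ≈ 5.66 dB; 27.1% of incident power reflected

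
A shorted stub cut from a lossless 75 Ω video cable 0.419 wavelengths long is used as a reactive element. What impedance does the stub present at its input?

βl = 2π × 0.419 = 151°
tan(βl) = -0.558
For a shorted stub, Z_in = jZ_0·tan(βl)

Z_in ≈ −j41.8 Ω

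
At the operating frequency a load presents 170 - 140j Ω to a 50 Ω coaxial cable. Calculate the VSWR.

Γ = (Z_L − Z_0)/(Z_L + Z_0) = (120 − j140)/(220 − j140)
|Γ| = 184/261 = 0.707
VSWR = (1 + |Γ|)/(1 − |Γ|) = 1.71/0.293

VSWR ≈ 5.83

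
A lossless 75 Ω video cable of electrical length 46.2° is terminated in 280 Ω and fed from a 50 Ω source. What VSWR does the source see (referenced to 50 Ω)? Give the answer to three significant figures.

VSWR ≈ 4.03

tan(βl) = 1.04
Z_in = Z_0·(Z_L + jZ_0·tanβl)/(Z_0 + jZ_L·tanβl) = 36.2 − j62.6 Ω
Γ_s = (Z_in − Z_s)/(Z_in + Z_s) = (-13.8 − j62.6)/(86.2 − j62.6), |Γ_s| = 0.602
VSWR = (1 + |Γ_s|)/(1 − |Γ_s|)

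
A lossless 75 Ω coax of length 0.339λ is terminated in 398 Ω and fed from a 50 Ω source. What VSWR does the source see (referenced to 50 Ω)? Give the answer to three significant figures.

βl = 2π × 0.339 = 122°
tan(βl) = -1.6
Z_in = Z_0·(Z_L + jZ_0·tanβl)/(Z_0 + jZ_L·tanβl) = 19.4 + j44.7 Ω
Γ_s = (Z_in − Z_s)/(Z_in + Z_s) = (-30.6 + j44.7)/(69.4 + j44.7), |Γ_s| = 0.656
VSWR = (1 + |Γ_s|)/(1 − |Γ_s|)

VSWR ≈ 4.81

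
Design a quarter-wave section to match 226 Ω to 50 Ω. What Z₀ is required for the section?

Z_qwt = √(Z_0·R_L) = √(50 × 226) = √11300

Z_qwt ≈ 106 Ω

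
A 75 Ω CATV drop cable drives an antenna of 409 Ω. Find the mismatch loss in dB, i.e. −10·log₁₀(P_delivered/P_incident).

mismatch loss ≈ 2.81 dB

Γ = (409 − 75)/(409 + 75) = 0.69
|Γ|² = 0.476, so P_del/P_inc = 1 − |Γ|² = 0.524
ML = −10·log₁₀(1 − |Γ|²)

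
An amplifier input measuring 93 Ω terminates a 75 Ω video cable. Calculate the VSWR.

Γ = (93 − 75)/(93 + 75) = 0.107
VSWR = (1 + 0.107)/(1 − 0.107)

VSWR ≈ 1.24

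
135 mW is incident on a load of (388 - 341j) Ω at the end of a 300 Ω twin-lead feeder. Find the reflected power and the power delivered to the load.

P_reflected ≈ 28.4 mW; P_delivered ≈ 107 mW

|Γ| = |(88 − j341)/(688 − j341)| = 0.459
|Γ|² = 0.21
P_refl = |Γ|²·P_inc = 28.4 mW, P_del = (1 − |Γ|²)·P_inc = 107 mW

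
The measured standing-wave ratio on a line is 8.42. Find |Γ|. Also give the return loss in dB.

|Γ| = (S − 1)/(S + 1) = (8.42 − 1)/(8.42 + 1) = 7.42/9.42
RL = −20·log₁₀|Γ| = −20·log₁₀(0.788)

|Γ| ≈ 0.788; return loss ≈ 2.07 dB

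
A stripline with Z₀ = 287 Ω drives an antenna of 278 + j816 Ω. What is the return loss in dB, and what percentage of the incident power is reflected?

RL ≈ 1.7 dB; 67.6% of incident power reflected

Γ = (-9 + j816)/(565 + j816), |Γ| = 0.822
RL = −20·log₁₀(0.822) = 1.7 dB
P_refl/P_inc = |Γ|² = 0.676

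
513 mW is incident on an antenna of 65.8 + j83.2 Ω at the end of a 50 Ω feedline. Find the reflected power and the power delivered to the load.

|Γ| = |(15.8 + j83.2)/(115.8 + j83.2)| = 0.594
|Γ|² = 0.353
P_refl = |Γ|²·P_inc = 181 mW, P_del = (1 − |Γ|²)·P_inc = 332 mW

P_reflected ≈ 181 mW; P_delivered ≈ 332 mW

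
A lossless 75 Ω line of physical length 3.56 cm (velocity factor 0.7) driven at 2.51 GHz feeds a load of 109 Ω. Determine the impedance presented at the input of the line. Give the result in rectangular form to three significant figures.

λ = v/f = 0.7·c / 2.51 GHz = 0.0837 m
βl = 2π·l/λ = 2π × 0.426 = 153°
tan(βl) = tan(153°) = -0.506
Z_in = Z_0·(Z_L + jZ_0·tanβl)/(Z_0 + jZ_L·tanβl)
     = 75·(109 − j37.9)/(75 − j55.1)

Z_in ≈ 88.9 + j27.4 Ω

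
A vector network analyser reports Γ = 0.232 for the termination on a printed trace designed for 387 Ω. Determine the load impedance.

Z_L ≈ 621 Ω

Z_L = Z_0·(1 + Γ)/(1 − Γ) = 387·(1.23)/(0.768)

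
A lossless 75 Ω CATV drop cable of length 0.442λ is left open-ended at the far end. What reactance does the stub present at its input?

X_in ≈ 197 Ω (inductive)

βl = 2π × 0.442 = 159°
tan(βl) = -0.381
For an open-ended stub, Z_in = −jZ_0·cot(βl) = −jZ_0/tan(βl)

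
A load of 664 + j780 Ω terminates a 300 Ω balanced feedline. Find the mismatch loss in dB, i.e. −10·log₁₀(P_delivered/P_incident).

mismatch loss ≈ 2.86 dB

Γ = (364 + j780)/(964 + j780), |Γ| = 0.694
|Γ|² = 0.482, so P_del/P_inc = 1 − |Γ|² = 0.518
ML = −10·log₁₀(1 − |Γ|²)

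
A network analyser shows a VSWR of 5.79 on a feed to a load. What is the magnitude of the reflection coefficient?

|Γ| ≈ 0.705

|Γ| = (S − 1)/(S + 1) = (5.79 − 1)/(5.79 + 1) = 4.79/6.79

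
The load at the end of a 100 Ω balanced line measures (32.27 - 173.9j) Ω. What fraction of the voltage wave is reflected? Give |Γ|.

Γ = (Z_L − Z_0)/(Z_L + Z_0) = (-67.73 − j173.9)/(132.3 − j173.9)
|Γ| = 187/218

|Γ| ≈ 0.854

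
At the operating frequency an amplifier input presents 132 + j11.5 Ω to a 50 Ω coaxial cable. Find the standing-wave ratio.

Γ = (Z_L − Z_0)/(Z_L + Z_0) = (82 + j11.5)/(182 + j11.5)
|Γ| = 82.8/182 = 0.454
VSWR = (1 + |Γ|)/(1 − |Γ|) = 1.45/0.546

VSWR ≈ 2.66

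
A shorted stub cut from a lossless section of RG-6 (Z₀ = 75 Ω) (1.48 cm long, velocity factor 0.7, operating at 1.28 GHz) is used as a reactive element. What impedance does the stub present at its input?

Z_in ≈ +j47.7 Ω

λ = v/f = 0.7·c / 1.28 GHz = 0.164 m
βl = 2π·l/λ = 2π × 0.0902 = 32.5°
tan(βl) = 0.636
For a shorted stub, Z_in = jZ_0·tan(βl)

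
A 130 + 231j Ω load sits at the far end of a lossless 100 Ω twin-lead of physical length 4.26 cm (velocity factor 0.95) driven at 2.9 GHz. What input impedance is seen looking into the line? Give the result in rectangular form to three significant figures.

Z_in ≈ 35.1 + j102 Ω

λ = v/f = 0.95·c / 2.9 GHz = 0.0983 m
βl = 2π·l/λ = 2π × 0.433 = 156°
tan(βl) = tan(156°) = -0.444
Z_in = Z_0·(Z_L + jZ_0·tanβl)/(Z_0 + jZ_L·tanβl)
     = 100·(130 + j187)/(203 − j57.7)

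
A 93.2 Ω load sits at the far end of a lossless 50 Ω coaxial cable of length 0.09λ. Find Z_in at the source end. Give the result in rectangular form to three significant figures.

Z_in ≈ 54.5 − j32.7 Ω

βl = 2π × 0.09 = 32.4°
tan(βl) = tan(32.4°) = 0.635
Z_in = Z_0·(Z_L + jZ_0·tanβl)/(Z_0 + jZ_L·tanβl)
     = 50·(93.2 + j31.7)/(50 + j59.1)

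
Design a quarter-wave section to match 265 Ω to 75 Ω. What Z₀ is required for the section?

Z_qwt = √(Z_0·R_L) = √(75 × 265) = √19880

Z_qwt ≈ 141 Ω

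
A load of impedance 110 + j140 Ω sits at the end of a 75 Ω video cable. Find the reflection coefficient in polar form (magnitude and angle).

Γ = (Z_L − Z_0)/(Z_L + Z_0) = (35 + j140)/(185 + j140)
|Γ| = 144/232 = 0.622

Γ ≈ 0.622 ∠ 38.8°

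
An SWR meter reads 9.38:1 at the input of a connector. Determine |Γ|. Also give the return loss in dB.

|Γ| ≈ 0.807; return loss ≈ 1.86 dB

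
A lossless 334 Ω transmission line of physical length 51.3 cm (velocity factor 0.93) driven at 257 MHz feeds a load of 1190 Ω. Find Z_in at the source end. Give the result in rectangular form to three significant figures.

λ = v/f = 0.93·c / 257 MHz = 1.09 m
βl = 2π·l/λ = 2π × 0.473 = 170°
tan(βl) = tan(170°) = -0.174
Z_in = Z_0·(Z_L + jZ_0·tanβl)/(Z_0 + jZ_L·tanβl)
     = 334·(1190 − j58.2)/(334 − j207)

Z_in ≈ 885 + j491 Ω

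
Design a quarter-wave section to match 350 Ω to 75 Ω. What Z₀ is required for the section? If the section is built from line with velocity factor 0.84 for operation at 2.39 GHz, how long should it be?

Z_qwt ≈ 162 Ω; length ≈ 2.64 cm

Z_qwt = √(Z_0·R_L) = √(75 × 350) = √26250
λ = 0.84·c/f = 0.105 m, so l = λ/4 = 0.0264 m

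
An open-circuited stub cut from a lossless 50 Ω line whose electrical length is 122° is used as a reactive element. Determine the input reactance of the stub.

X_in ≈ 31.2 Ω (inductive)

tan(βl) = -1.6
For an open-circuited stub, Z_in = −jZ_0·cot(βl) = −jZ_0/tan(βl)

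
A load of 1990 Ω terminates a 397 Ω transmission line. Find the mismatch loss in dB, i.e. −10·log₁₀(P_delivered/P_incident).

mismatch loss ≈ 2.56 dB

Γ = (1990 − 397)/(1990 + 397) = 0.667
|Γ|² = 0.445, so P_del/P_inc = 1 − |Γ|² = 0.555
ML = −10·log₁₀(1 − |Γ|²)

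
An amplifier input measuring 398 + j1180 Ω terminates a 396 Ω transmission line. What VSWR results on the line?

VSWR ≈ 10.7

Γ = (Z_L − Z_0)/(Z_L + Z_0) = (2 + j1180)/(794 + j1180)
|Γ| = 1180/1420 = 0.83
VSWR = (1 + |Γ|)/(1 − |Γ|) = 1.83/0.17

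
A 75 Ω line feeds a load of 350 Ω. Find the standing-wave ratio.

VSWR ≈ 4.67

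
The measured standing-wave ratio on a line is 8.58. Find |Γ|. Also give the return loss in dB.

|Γ| ≈ 0.791; return loss ≈ 2.03 dB

|Γ| = (S − 1)/(S + 1) = (8.58 − 1)/(8.58 + 1) = 7.58/9.58
RL = −20·log₁₀|Γ| = −20·log₁₀(0.791)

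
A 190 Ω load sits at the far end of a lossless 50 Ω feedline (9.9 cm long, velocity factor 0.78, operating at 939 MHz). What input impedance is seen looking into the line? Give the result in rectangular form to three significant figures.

Z_in ≈ 32.4 + j55.1 Ω

λ = v/f = 0.78·c / 939 MHz = 0.249 m
βl = 2π·l/λ = 2π × 0.397 = 143°
tan(βl) = tan(143°) = -0.753
Z_in = Z_0·(Z_L + jZ_0·tanβl)/(Z_0 + jZ_L·tanβl)
     = 50·(190 − j37.7)/(50 − j143)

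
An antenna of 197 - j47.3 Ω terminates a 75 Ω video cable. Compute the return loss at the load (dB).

Γ = (122 − j47.3)/(272 − j47.3), |Γ| = 0.474
RL = −20·log₁₀|Γ| = −20·log₁₀(0.474)

RL ≈ 6.49 dB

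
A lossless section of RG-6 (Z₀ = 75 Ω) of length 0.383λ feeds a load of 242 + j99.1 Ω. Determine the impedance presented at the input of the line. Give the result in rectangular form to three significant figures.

βl = 2π × 0.383 = 138°
tan(βl) = tan(138°) = -0.904
Z_in = Z_0·(Z_L + jZ_0·tanβl)/(Z_0 + jZ_L·tanβl)
     = 75·(242 + j31.3)/(165 − j219)

Z_in ≈ 33 + j58.1 Ω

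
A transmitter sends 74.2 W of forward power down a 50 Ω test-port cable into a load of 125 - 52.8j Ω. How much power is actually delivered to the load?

P_delivered ≈ 55.5 W

|Γ| = |(75 − j52.8)/(175 − j52.8)| = 0.502
|Γ|² = 0.252
P_refl = |Γ|²·P_inc = 18.7 W, P_del = (1 − |Γ|²)·P_inc = 55.5 W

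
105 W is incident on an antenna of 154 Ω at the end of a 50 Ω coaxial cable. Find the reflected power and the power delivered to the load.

P_reflected ≈ 27.3 W; P_delivered ≈ 77.7 W

Γ = (154 − 50)/(154 + 50) = 0.51
|Γ|² = 0.26
P_refl = |Γ|²·P_inc = 27.3 W, P_del = (1 − |Γ|²)·P_inc = 77.7 W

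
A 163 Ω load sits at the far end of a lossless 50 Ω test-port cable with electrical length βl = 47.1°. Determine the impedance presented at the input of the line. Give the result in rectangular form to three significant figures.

tan(βl) = tan(47.1°) = 1.08
Z_in = Z_0·(Z_L + jZ_0·tanβl)/(Z_0 + jZ_L·tanβl)
     = 50·(163 + j53.8)/(50 + j175)

Z_in ≈ 26.4 − j38.9 Ω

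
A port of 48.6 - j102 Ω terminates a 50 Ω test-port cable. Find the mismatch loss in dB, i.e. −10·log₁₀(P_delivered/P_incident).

Γ = (-1.4 − j102)/(98.6 − j102), |Γ| = 0.719
|Γ|² = 0.517, so P_del/P_inc = 1 − |Γ|² = 0.483
ML = −10·log₁₀(1 − |Γ|²)

mismatch loss ≈ 3.16 dB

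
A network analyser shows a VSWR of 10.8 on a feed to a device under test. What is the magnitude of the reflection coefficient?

|Γ| ≈ 0.831

|Γ| = (S − 1)/(S + 1) = (10.8 − 1)/(10.8 + 1) = 9.8/11.8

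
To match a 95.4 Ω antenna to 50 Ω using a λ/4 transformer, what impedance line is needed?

Z_qwt ≈ 69.1 Ω

Z_qwt = √(Z_0·R_L) = √(50 × 95.4) = √4770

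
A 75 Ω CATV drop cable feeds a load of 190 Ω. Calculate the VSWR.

VSWR ≈ 2.53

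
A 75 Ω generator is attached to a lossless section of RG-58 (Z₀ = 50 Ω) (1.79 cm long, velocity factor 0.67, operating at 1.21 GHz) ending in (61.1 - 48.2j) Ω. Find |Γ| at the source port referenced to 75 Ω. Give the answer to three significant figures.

λ = v/f = 0.67·c / 1.21 GHz = 0.166 m
βl = 2π·l/λ = 2π × 0.108 = 38.8°
tan(βl) = 0.804
Z_in = Z_0·(Z_L + jZ_0·tanβl)/(Z_0 + jZ_L·tanβl) = 24.4 − j18 Ω
Γ_s = (Z_in − Z_s)/(Z_in + Z_s) = (-50.6 − j18)/(99.4 − j18), |Γ_s| = 0.531

|Γ| ≈ 0.531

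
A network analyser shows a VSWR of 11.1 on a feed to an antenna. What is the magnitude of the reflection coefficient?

|Γ| ≈ 0.835

|Γ| = (S − 1)/(S + 1) = (11.1 − 1)/(11.1 + 1) = 10.1/12.1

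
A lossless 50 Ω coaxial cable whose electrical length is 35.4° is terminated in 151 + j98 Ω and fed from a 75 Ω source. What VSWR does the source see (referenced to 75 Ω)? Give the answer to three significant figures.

VSWR ≈ 3.68

tan(βl) = 0.711
Z_in = Z_0·(Z_L + jZ_0·tanβl)/(Z_0 + jZ_L·tanβl) = 47.7 − j79.1 Ω
Γ_s = (Z_in − Z_s)/(Z_in + Z_s) = (-27.3 − j79.1)/(123 − j79.1), |Γ_s| = 0.573
VSWR = (1 + |Γ_s|)/(1 − |Γ_s|)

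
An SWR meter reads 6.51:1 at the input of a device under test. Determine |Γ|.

|Γ| = (S − 1)/(S + 1) = (6.51 − 1)/(6.51 + 1) = 5.51/7.51

|Γ| ≈ 0.734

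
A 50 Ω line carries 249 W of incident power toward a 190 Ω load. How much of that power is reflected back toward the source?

P_reflected ≈ 84.7 W

Γ = (190 − 50)/(190 + 50) = 0.583
|Γ|² = 0.34
P_refl = |Γ|²·P_inc = 84.7 W, P_del = (1 − |Γ|²)·P_inc = 164 W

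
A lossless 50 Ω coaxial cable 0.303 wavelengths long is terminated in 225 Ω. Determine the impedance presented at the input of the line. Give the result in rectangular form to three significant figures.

Z_in ≈ 12.4 + j16.3 Ω

βl = 2π × 0.303 = 109°
tan(βl) = tan(109°) = -2.89
Z_in = Z_0·(Z_L + jZ_0·tanβl)/(Z_0 + jZ_L·tanβl)
     = 50·(225 − j145)/(50 − j650)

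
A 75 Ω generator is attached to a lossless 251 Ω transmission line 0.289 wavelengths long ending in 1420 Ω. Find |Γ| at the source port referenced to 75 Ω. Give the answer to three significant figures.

βl = 2π × 0.289 = 104°
tan(βl) = -4
Z_in = Z_0·(Z_L + jZ_0·tanβl)/(Z_0 + jZ_L·tanβl) = 47 + j60.7 Ω
Γ_s = (Z_in − Z_s)/(Z_in + Z_s) = (-28 + j60.7)/(122 + j60.7), |Γ_s| = 0.49

|Γ| ≈ 0.49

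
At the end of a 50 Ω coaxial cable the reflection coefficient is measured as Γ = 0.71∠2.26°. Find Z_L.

Z_L = Z_0·(1 + Γ)/(1 − Γ) = 50·(1.71 + j0.028)/(0.291 − j0.028)

Z_L ≈ 291 + j32.9 Ω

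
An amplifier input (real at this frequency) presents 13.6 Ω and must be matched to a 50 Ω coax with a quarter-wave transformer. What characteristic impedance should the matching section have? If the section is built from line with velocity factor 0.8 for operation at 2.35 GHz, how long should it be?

Z_qwt ≈ 26.1 Ω; length ≈ 2.55 cm

Z_qwt = √(Z_0·R_L) = √(50 × 13.6) = √680
λ = 0.8·c/f = 0.102 m, so l = λ/4 = 0.0255 m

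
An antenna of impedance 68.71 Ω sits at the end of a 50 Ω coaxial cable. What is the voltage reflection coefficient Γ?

Γ = 0.158

Γ = (Z_L − Z_0)/(Z_L + Z_0) = (68.71 − 50)/(68.71 + 50) = 18.71/118.7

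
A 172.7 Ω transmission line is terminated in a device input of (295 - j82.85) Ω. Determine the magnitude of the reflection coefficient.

|Γ| ≈ 0.311

Γ = (Z_L − Z_0)/(Z_L + Z_0) = (122.3 − j82.85)/(467.7 − j82.85)
|Γ| = 148/475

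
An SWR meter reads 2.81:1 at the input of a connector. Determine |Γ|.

|Γ| ≈ 0.475

|Γ| = (S − 1)/(S + 1) = (2.81 − 1)/(2.81 + 1) = 1.81/3.81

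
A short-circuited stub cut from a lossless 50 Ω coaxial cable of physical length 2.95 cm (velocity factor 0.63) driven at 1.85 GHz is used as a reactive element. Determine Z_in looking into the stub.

λ = v/f = 0.63·c / 1.85 GHz = 0.102 m
βl = 2π·l/λ = 2π × 0.289 = 104°
tan(βl) = -4.03
For a short-circuited stub, Z_in = jZ_0·tan(βl)

Z_in ≈ −j201 Ω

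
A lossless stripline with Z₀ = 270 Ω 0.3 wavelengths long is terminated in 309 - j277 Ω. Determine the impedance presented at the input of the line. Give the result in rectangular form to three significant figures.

βl = 2π × 0.3 = 108°
tan(βl) = tan(108°) = -3.08
Z_in = Z_0·(Z_L + jZ_0·tanβl)/(Z_0 + jZ_L·tanβl)
     = 270·(309 − j1110)/(-583 − j951)

Z_in ≈ 190 + j204 Ω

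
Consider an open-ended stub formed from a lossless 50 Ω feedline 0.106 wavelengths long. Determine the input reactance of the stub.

βl = 2π × 0.106 = 38.2°
tan(βl) = 0.786
For an open-ended stub, Z_in = −jZ_0·cot(βl) = −jZ_0/tan(βl)

X_in ≈ -63.6 Ω (capacitive)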